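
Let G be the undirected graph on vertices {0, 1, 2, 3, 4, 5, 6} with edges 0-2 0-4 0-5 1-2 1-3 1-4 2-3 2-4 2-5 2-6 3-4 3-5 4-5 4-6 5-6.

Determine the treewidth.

3

A width-3 tree decomposition is:
Bags: B1 = {2, 3, 4, 5}  B2 = {1, 2, 3, 4}  B3 = {0, 2, 4, 5}  B4 = {2, 4, 5, 6}
Tree: B1–B2, B1–B3, B3–B4
Every bag has size at most 4, so the width is 4 − 1 = 3 and tw(G) ≤ 3. Conversely, {1, 2, 3, 4} is a clique of size 4, and the vertices of any clique must share a bag in every tree decomposition; so some bag has ≥ 4 vertices and tw(G) ≥ 3. Therefore the treewidth is 3.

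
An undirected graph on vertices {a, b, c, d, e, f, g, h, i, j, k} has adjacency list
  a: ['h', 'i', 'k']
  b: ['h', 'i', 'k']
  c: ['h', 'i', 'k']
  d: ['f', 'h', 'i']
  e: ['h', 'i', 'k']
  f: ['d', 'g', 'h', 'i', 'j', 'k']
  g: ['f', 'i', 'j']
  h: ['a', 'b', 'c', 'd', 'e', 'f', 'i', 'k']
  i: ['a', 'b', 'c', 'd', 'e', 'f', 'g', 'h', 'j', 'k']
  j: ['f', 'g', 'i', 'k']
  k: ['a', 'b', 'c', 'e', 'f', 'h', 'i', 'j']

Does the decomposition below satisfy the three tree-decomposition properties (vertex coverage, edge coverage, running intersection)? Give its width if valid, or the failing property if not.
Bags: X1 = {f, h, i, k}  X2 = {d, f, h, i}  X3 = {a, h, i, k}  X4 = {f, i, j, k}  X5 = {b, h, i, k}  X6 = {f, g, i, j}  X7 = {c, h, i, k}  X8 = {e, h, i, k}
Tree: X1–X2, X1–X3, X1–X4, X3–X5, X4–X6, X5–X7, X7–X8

Checking the three conditions: (i) the bags cover all of {a, b, c, d, e, f, g, h, i, j, k}; (ii) for each edge, some bag contains both endpoints; (iii) the bags containing any fixed vertex form a subtree. All hold, so the decomposition is valid with width 4 − 1 = 3.

Yes; width 3.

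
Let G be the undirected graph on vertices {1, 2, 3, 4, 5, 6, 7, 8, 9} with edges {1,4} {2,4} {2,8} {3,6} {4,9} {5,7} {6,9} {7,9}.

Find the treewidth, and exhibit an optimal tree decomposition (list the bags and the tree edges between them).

Treewidth 1.
One optimal decomposition is:
Bags: B1 = {2, 4}  B2 = {2, 8}  B3 = {4, 9}  B4 = {6, 9}  B5 = {7, 9}  B6 = {3, 6}  B7 = {1, 4}  B8 = {5, 7}
Tree: B1–B2, B1–B3, B3–B4, B4–B5, B4–B6, B1–B7, B5–B8

The largest bag has 2 vertices, giving width 1; this decomposition certifies tw(G) ≤ 1. Since G has at least one edge (e.g. 2–4), it is not an edgeless graph, so tw(G) ≥ 1. Therefore the treewidth is 1.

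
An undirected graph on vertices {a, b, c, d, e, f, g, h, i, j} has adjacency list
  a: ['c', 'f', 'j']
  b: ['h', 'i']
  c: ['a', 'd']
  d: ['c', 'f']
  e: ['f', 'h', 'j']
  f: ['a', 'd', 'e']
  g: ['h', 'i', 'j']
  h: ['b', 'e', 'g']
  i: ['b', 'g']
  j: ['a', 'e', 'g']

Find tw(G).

A width-2 tree decomposition is:
Bags: B1 = {c, d, f}  B2 = {a, c, f}  B3 = {a, e, f}  B4 = {a, e, j}  B5 = {e, h, j}  B6 = {g, h, j}  B7 = {b, g, h}  B8 = {b, g, i}
Tree: B1–B2, B2–B3, B3–B4, B4–B5, B5–B6, B6–B7, B7–B8
Every bag has size at most 3, so the width is 3 − 1 = 2 and tw(G) ≤ 2. Since d–c–a–f–d is a cycle in G, G is not acyclic. Forests are exactly the graphs of treewidth ≤ 1, so tw(G) ≥ 2. The upper and lower bounds meet at 2, so that is the treewidth.

2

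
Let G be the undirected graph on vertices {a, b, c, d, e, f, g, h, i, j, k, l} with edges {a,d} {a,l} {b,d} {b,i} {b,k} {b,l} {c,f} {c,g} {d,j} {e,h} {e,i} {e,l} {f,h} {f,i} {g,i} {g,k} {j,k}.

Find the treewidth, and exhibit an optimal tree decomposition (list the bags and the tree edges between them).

Treewidth 3.
One such decomposition:
Bags: B1 = {a, d, j, l}  B2 = {b, d, j, l}  B3 = {b, j, k, l}  B4 = {b, e, k, l}  B5 = {b, e, i, k}  B6 = {e, g, i, k}  B7 = {e, g, h, i}  B8 = {f, g, h, i}  B9 = {c, f, g, h}
Tree: B1–B2, B2–B3, B3–B4, B4–B5, B5–B6, B6–B7, B7–B8, B8–B9

Every bag has size at most 4, so the width is 4 − 1 = 3 and tw(G) ≤ 3. For the lower bound: the 4 vertex sets {a,d,j}, {l}, {b}, {e,g,i,k} are disjoint, each induces a connected subgraph, and every pair is joined by at least one edge of G. Contracting each set to a single vertex therefore yields K_{4} as a minor, and since treewidth is minor-monotone, tw(G) ≥ tw(K_{4}) = 3. Combining the bounds, tw(G) = 3.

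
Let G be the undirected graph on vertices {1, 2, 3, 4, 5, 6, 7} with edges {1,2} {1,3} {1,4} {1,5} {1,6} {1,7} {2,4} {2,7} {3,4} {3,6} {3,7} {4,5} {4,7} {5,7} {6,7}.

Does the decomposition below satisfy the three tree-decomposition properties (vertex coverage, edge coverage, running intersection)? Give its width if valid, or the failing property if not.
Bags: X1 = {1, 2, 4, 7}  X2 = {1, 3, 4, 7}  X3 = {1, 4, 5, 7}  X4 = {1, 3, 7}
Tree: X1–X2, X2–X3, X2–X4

A tree decomposition must satisfy three properties: every vertex lies in some bag; for every edge, both endpoints lie together in some bag; and for every vertex, the bags containing it form a connected subtree. Here vertex 6 appears in no bag, so the decomposition is invalid.

No — vertex 6 appears in no bag.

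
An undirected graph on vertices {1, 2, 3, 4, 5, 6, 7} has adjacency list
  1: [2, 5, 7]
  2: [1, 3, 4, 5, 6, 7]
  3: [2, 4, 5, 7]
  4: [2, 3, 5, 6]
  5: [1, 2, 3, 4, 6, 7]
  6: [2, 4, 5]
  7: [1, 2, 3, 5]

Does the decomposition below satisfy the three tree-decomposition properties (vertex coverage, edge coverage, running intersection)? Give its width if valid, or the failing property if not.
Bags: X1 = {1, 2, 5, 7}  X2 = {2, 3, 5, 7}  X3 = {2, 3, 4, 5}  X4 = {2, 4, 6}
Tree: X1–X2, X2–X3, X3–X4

No — edge (5,6) lies in no bag.

A tree decomposition must satisfy three properties: every vertex lies in some bag; for every edge, both endpoints lie together in some bag; and for every vertex, the bags containing it form a connected subtree. Here edge (5,6) lies in no bag, so the decomposition is invalid.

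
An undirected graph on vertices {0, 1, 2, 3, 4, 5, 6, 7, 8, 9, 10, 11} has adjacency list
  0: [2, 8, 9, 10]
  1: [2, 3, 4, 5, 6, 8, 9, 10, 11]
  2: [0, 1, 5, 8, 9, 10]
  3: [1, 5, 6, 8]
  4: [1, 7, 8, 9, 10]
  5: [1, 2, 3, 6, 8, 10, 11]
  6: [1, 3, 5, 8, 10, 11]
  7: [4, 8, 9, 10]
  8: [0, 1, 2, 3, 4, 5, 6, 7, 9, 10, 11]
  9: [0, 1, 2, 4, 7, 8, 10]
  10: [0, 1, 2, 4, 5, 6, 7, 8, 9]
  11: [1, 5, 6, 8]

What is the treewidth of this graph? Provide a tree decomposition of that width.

Treewidth 4.
Bags: B1 = {1, 5, 6, 8, 11}  B2 = {1, 5, 6, 8, 10}  B3 = {1, 2, 5, 8, 10}  B4 = {1, 2, 8, 9, 10}  B5 = {0, 2, 8, 9, 10}  B6 = {1, 4, 8, 9, 10}  B7 = {4, 7, 8, 9, 10}  B8 = {1, 3, 5, 6, 8}
Tree: B1–B2, B2–B3, B3–B4, B4–B5, B4–B6, B6–B7, B2–B8

Every bag has size at most 5, so the width is 5 − 1 = 4 and tw(G) ≤ 4. On the other hand G contains the 5-clique {0, 2, 8, 9, 10}. A clique must lie in a single bag of any decomposition, so no decomposition can have width below 4. Hence tw(G) = 4 exactly.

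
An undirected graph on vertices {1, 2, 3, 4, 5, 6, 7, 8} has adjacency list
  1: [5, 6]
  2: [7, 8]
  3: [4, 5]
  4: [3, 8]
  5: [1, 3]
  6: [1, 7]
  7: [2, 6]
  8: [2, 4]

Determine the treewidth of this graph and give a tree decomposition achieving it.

Every bag has size at most 3, so the width is 3 − 1 = 2 and tw(G) ≤ 2. Since 4–3–5–1–6–7–2–8–4 is a cycle in G, G is not acyclic. Forests are exactly the graphs of treewidth ≤ 1, so tw(G) ≥ 2. Hence tw(G) = 2 exactly.

Treewidth 2.
One optimal decomposition is:
Bags: B1 = {3, 4, 5}  B2 = {1, 4, 5}  B3 = {1, 4, 6}  B4 = {4, 6, 7}  B5 = {2, 4, 7}  B6 = {2, 4, 8}
Tree: B1–B2, B2–B3, B3–B4, B4–B5, B5–B6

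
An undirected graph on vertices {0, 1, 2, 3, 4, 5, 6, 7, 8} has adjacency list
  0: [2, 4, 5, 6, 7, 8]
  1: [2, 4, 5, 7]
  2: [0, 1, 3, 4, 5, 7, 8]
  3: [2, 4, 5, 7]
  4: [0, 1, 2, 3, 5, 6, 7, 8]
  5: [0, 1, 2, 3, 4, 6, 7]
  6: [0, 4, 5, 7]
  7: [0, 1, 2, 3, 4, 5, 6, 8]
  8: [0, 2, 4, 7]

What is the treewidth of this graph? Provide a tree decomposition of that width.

Treewidth 4.
One such decomposition:
Bags: B1 = {0, 4, 5, 6, 7}  B2 = {0, 2, 4, 5, 7}  B3 = {1, 2, 4, 5, 7}  B4 = {2, 3, 4, 5, 7}  B5 = {0, 2, 4, 7, 8}
Tree: B1–B2, B2–B3, B2–B4, B2–B5

The largest bag has 5 vertices, giving width 4; this decomposition certifies tw(G) ≤ 4. For the lower bound, the 5 vertices {0, 2, 4, 7, 8} are pairwise adjacent, and any tree decomposition puts a clique entirely inside one bag — forcing width ≥ 4. Hence tw(G) = 4 exactly.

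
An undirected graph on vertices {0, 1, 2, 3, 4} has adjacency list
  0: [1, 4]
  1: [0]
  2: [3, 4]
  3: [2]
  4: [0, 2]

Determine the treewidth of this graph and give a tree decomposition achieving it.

Treewidth 1.
Bags: B1 = {2, 3}  B2 = {2, 4}  B3 = {0, 4}  B4 = {0, 1}
Tree: B1–B2, B2–B3, B3–B4

Each bag holds 2 vertices, so the decomposition has width 1, which upper-bounds the treewidth. Any graph with an edge has treewidth ≥ 1, and G has the edge 3–2. Combining the bounds, tw(G) = 1.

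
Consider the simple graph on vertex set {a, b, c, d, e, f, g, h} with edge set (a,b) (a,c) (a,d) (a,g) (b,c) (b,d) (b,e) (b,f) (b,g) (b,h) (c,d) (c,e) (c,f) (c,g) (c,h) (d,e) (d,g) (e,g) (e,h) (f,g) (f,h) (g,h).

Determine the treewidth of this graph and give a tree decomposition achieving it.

The largest bag has 5 vertices, giving width 4; this decomposition certifies tw(G) ≤ 4. For the lower bound, the 5 vertices {b, c, d, e, g} are pairwise adjacent, and any tree decomposition puts a clique entirely inside one bag — forcing width ≥ 4. Therefore the treewidth is 4.

Treewidth 4.
One such decomposition:
Bags: B1 = {b, c, e, g, h}  B2 = {b, c, f, g, h}  B3 = {b, c, d, e, g}  B4 = {a, b, c, d, g}
Tree: B1–B2, B1–B3, B3–B4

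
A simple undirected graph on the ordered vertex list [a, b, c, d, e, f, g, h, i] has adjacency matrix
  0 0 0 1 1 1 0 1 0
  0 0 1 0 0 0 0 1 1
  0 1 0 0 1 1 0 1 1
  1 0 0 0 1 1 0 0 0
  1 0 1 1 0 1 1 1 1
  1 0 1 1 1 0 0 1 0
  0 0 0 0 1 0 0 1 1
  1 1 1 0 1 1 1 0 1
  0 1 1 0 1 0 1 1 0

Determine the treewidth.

3

A width-3 tree decomposition is:
Bags: B1 = {c, e, h, i}  B2 = {c, e, f, h}  B3 = {b, c, h, i}  B4 = {a, e, f, h}  B5 = {a, d, e, f}  B6 = {e, g, h, i}
Tree: B1–B2, B1–B3, B2–B4, B4–B5, B1–B6
Each bag holds 4 vertices, so the decomposition has width 3, which upper-bounds the treewidth. On the other hand G contains the 4-clique {a, d, e, f}. A clique must lie in a single bag of any decomposition, so no decomposition can have width below 3. Hence tw(G) = 3 exactly.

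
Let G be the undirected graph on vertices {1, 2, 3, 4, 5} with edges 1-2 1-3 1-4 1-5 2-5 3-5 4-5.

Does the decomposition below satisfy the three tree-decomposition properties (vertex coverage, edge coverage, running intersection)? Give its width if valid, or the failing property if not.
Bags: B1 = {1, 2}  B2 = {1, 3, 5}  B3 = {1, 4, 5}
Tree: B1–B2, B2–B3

A tree decomposition must satisfy three properties: every vertex lies in some bag; for every edge, both endpoints lie together in some bag; and for every vertex, the bags containing it form a connected subtree. Here edge (5,2) lies in no bag, so the decomposition is invalid.

No — edge (5,2) lies in no bag.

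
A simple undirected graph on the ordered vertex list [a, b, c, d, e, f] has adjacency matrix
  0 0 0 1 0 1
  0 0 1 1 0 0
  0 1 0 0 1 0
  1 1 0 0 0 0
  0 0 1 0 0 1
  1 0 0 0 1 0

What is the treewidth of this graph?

A width-2 tree decomposition is:
Bags: B1 = {a, b, d}  B2 = {a, b, c}  B3 = {a, c, e}  B4 = {a, e, f}
Tree: B1–B2, B2–B3, B3–B4
The largest bag has 3 vertices, giving width 2; this decomposition certifies tw(G) ≤ 2. The edges a–d–b–c–e–f–a form a cycle, so G is not a tree and its treewidth is at least 2. Hence tw(G) = 2 exactly.

2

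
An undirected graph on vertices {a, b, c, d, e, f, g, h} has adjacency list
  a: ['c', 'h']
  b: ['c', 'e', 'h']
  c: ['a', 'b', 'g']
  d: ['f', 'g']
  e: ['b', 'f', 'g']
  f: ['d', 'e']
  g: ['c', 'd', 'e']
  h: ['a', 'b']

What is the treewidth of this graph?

2

A width-2 tree decomposition is:
Bags: B1 = {a, b, h}  B2 = {a, b, c}  B3 = {b, c, e}  B4 = {c, e, g}  B5 = {e, f, g}  B6 = {d, f, g}
Tree: B1–B2, B2–B3, B3–B4, B4–B5, B5–B6
The largest bag has 3 vertices, giving width 2; this decomposition certifies tw(G) ≤ 2. For the lower bound, G contains the cycle h–a–c–b–h, so G is not a forest; only forests have treewidth ≤ 1, hence tw(G) ≥ 2. Hence tw(G) = 2 exactly.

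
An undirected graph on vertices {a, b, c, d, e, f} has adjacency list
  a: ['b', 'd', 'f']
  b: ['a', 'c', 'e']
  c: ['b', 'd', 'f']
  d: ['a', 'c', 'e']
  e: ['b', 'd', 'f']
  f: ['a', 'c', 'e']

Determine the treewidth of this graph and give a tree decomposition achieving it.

Every bag has size at most 4, so the width is 4 − 1 = 3 and tw(G) ≤ 3. For the lower bound: the 4 vertex sets {b,e}, {c,d}, {f}, {a} are disjoint, each induces a connected subgraph, and every pair is joined by at least one edge of G. Contracting each set to a single vertex therefore yields K_{4} as a minor, and since treewidth is minor-monotone, tw(G) ≥ tw(K_{4}) = 3. Combining the bounds, tw(G) = 3.

Treewidth 3.
Bags: B1 = {b, d, e, f}  B2 = {b, c, d, f}  B3 = {a, b, d, f}
Tree: B1–B2, B2–B3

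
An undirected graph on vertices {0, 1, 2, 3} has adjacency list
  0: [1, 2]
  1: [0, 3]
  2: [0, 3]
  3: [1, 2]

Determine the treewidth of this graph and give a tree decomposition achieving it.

Treewidth 2.
Bags: B1 = {0, 2, 3}  B2 = {0, 1, 3}
Tree: B1–B2

Each bag holds 3 vertices, so the decomposition has width 2, which upper-bounds the treewidth. For the lower bound, G contains the cycle 3–2–0–1–3, so G is not a forest; only forests have treewidth ≤ 1, hence tw(G) ≥ 2. The upper and lower bounds meet at 2, so that is the treewidth.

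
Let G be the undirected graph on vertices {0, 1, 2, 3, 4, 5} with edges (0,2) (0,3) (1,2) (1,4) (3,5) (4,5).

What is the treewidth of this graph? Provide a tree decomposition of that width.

Each bag holds 3 vertices, so the decomposition has width 2, which upper-bounds the treewidth. For the lower bound, G contains the cycle 5–3–0–2–1–4–5, so G is not a forest; only forests have treewidth ≤ 1, hence tw(G) ≥ 2. The upper and lower bounds meet at 2, so that is the treewidth.

Treewidth 2.
One such decomposition:
Bags: B1 = {0, 3, 5}  B2 = {0, 2, 5}  B3 = {1, 2, 5}  B4 = {1, 4, 5}
Tree: B1–B2, B2–B3, B3–B4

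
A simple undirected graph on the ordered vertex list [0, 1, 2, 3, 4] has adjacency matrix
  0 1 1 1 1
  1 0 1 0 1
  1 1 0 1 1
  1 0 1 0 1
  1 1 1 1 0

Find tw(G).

3

A width-3 tree decomposition is:
Bags: B1 = {0, 2, 3, 4}  B2 = {0, 1, 2, 4}
Tree: B1–B2
Every bag has size at most 4, so the width is 4 − 1 = 3 and tw(G) ≤ 3. On the other hand G contains the 4-clique {0, 1, 2, 4}. A clique must lie in a single bag of any decomposition, so no decomposition can have width below 3. Therefore the treewidth is 3.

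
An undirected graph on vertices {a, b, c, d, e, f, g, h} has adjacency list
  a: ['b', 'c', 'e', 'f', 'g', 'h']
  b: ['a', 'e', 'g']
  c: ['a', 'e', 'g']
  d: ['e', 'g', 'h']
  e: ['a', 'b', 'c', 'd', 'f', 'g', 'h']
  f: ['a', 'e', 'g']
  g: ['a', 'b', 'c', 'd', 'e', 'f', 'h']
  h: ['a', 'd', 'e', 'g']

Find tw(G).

3

A width-3 tree decomposition is:
Bags: B1 = {a, e, f, g}  B2 = {a, c, e, g}  B3 = {a, e, g, h}  B4 = {a, b, e, g}  B5 = {d, e, g, h}
Tree: B1–B2, B1–B3, B2–B4, B3–B5
Each bag holds 4 vertices, so the decomposition has width 3, which upper-bounds the treewidth. On the other hand G contains the 4-clique {d, e, g, h}. A clique must lie in a single bag of any decomposition, so no decomposition can have width below 3. Hence tw(G) = 3 exactly.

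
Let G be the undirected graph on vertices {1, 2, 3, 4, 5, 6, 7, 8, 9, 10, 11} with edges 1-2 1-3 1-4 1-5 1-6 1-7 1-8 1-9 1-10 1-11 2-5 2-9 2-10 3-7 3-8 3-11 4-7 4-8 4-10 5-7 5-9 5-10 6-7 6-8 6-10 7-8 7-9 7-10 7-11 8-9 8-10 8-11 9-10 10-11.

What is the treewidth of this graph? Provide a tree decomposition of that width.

Treewidth 4.
Bags: B1 = {1, 7, 8, 9, 10}  B2 = {1, 7, 8, 10, 11}  B3 = {1, 3, 7, 8, 11}  B4 = {1, 5, 7, 9, 10}  B5 = {1, 2, 5, 9, 10}  B6 = {1, 6, 7, 8, 10}  B7 = {1, 4, 7, 8, 10}
Tree: B1–B2, B2–B3, B1–B4, B4–B5, B1–B6, B6–B7

Every bag has size at most 5, so the width is 5 − 1 = 4 and tw(G) ≤ 4. For the lower bound, the 5 vertices {1, 2, 5, 9, 10} are pairwise adjacent, and any tree decomposition puts a clique entirely inside one bag — forcing width ≥ 4. Therefore the treewidth is 4.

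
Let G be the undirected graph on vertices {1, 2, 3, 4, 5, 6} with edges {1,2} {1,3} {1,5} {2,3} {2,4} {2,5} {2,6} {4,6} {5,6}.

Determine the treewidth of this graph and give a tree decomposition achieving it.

Each bag holds 3 vertices, so the decomposition has width 2, which upper-bounds the treewidth. Conversely, {1, 2, 3} is a clique of size 3, and the vertices of any clique must share a bag in every tree decomposition; so some bag has ≥ 3 vertices and tw(G) ≥ 2. Hence tw(G) = 2 exactly.

Treewidth 2.
One optimal decomposition is:
Bags: B1 = {2, 5, 6}  B2 = {1, 2, 5}  B3 = {1, 2, 3}  B4 = {2, 4, 6}
Tree: B1–B2, B2–B3, B1–B4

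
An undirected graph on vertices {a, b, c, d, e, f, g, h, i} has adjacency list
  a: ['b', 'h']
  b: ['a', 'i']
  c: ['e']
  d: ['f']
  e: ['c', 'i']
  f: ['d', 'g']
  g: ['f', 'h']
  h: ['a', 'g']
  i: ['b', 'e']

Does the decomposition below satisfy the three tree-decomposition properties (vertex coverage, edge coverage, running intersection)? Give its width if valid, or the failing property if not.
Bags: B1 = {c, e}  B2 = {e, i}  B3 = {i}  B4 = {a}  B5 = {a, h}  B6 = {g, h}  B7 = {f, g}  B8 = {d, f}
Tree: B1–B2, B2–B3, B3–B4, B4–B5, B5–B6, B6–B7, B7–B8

A tree decomposition must satisfy three properties: every vertex lies in some bag; for every edge, both endpoints lie together in some bag; and for every vertex, the bags containing it form a connected subtree. Here vertex b appears in no bag, so the decomposition is invalid.

No — vertex b appears in no bag.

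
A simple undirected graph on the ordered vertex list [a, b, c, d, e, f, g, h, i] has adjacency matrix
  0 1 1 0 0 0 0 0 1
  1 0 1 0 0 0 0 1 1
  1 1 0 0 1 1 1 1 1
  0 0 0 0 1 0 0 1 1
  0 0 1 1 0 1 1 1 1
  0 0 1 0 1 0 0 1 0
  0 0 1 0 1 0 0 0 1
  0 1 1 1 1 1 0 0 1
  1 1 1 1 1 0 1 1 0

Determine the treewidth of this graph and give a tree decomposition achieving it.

Every bag has size at most 4, so the width is 4 − 1 = 3 and tw(G) ≤ 3. For the lower bound, the 4 vertices {c, e, f, h} are pairwise adjacent, and any tree decomposition puts a clique entirely inside one bag — forcing width ≥ 3. Therefore the treewidth is 3.

Treewidth 3.
One optimal decomposition is:
Bags: B1 = {c, e, h, i}  B2 = {b, c, h, i}  B3 = {d, e, h, i}  B4 = {c, e, f, h}  B5 = {a, b, c, i}  B6 = {c, e, g, i}
Tree: B1–B2, B1–B3, B1–B4, B2–B5, B1–B6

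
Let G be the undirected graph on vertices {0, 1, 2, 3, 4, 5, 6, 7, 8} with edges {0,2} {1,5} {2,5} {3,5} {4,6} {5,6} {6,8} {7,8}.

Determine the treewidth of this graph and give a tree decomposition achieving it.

The largest bag has 2 vertices, giving width 1; this decomposition certifies tw(G) ≤ 1. Since G has at least one edge (e.g. 5–2), it is not an edgeless graph, so tw(G) ≥ 1. Combining the bounds, tw(G) = 1.

Treewidth 1.
One optimal decomposition is:
Bags: B1 = {2, 5}  B2 = {3, 5}  B3 = {5, 6}  B4 = {6, 8}  B5 = {4, 6}  B6 = {0, 2}  B7 = {7, 8}  B8 = {1, 5}
Tree: B1–B2, B1–B3, B3–B4, B4–B5, B1–B6, B4–B7, B2–B8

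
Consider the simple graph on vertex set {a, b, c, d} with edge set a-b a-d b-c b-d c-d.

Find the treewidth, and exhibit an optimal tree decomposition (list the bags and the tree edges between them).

The largest bag has 3 vertices, giving width 2; this decomposition certifies tw(G) ≤ 2. On the other hand G contains the 3-clique {b, c, d}. A clique must lie in a single bag of any decomposition, so no decomposition can have width below 2. Combining the bounds, tw(G) = 2.

Treewidth 2.
One such decomposition:
Bags: B1 = {a, b, d}  B2 = {b, c, d}
Tree: B1–B2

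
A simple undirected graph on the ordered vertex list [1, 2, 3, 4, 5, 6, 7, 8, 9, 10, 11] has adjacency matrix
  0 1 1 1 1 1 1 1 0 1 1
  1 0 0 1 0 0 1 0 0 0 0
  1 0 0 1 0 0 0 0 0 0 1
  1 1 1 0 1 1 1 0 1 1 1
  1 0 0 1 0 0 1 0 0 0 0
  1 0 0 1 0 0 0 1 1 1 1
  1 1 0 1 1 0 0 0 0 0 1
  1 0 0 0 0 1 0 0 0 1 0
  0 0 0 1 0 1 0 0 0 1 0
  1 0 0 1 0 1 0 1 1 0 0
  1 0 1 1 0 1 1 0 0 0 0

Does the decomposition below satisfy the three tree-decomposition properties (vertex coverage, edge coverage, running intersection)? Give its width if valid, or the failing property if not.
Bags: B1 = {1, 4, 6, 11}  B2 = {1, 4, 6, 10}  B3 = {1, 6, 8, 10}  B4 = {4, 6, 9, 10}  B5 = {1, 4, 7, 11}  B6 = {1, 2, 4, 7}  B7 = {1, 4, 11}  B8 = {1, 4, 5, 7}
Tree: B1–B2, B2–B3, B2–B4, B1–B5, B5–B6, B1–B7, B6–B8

No — vertex 3 appears in no bag.

A tree decomposition must satisfy three properties: every vertex lies in some bag; for every edge, both endpoints lie together in some bag; and for every vertex, the bags containing it form a connected subtree. Here vertex 3 appears in no bag, so the decomposition is invalid.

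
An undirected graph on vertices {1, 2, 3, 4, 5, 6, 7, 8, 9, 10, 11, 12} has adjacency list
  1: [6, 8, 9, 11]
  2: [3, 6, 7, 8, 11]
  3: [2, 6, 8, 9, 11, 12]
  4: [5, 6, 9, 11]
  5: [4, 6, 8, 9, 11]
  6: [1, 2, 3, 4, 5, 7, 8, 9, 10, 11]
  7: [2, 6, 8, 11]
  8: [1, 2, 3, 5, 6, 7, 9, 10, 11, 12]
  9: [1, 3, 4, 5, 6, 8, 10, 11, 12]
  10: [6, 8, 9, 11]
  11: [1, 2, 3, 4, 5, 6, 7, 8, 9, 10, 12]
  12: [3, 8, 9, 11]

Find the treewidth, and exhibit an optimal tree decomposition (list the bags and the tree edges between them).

Treewidth 4.
One such decomposition:
Bags: B1 = {5, 6, 8, 9, 11}  B2 = {1, 6, 8, 9, 11}  B3 = {4, 5, 6, 9, 11}  B4 = {6, 8, 9, 10, 11}  B5 = {3, 6, 8, 9, 11}  B6 = {3, 8, 9, 11, 12}  B7 = {2, 3, 6, 8, 11}  B8 = {2, 6, 7, 8, 11}
Tree: B1–B2, B1–B3, B1–B4, B4–B5, B5–B6, B5–B7, B7–B8

The largest bag has 5 vertices, giving width 4; this decomposition certifies tw(G) ≤ 4. On the other hand G contains the 5-clique {3, 8, 9, 11, 12}. A clique must lie in a single bag of any decomposition, so no decomposition can have width below 4. Hence tw(G) = 4 exactly.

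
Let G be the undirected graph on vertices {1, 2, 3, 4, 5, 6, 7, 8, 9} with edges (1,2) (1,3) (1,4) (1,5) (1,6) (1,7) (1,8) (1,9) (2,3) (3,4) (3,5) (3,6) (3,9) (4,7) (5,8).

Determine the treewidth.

A width-2 tree decomposition is:
Bags: B1 = {1, 5, 8}  B2 = {1, 3, 5}  B3 = {1, 3, 4}  B4 = {1, 3, 6}  B5 = {1, 3, 9}  B6 = {1, 4, 7}  B7 = {1, 2, 3}
Tree: B1–B2, B2–B3, B3–B4, B3–B5, B3–B6, B5–B7
Each bag holds 3 vertices, so the decomposition has width 2, which upper-bounds the treewidth. On the other hand G contains the 3-clique {1, 5, 8}. A clique must lie in a single bag of any decomposition, so no decomposition can have width below 2. Therefore the treewidth is 2.

2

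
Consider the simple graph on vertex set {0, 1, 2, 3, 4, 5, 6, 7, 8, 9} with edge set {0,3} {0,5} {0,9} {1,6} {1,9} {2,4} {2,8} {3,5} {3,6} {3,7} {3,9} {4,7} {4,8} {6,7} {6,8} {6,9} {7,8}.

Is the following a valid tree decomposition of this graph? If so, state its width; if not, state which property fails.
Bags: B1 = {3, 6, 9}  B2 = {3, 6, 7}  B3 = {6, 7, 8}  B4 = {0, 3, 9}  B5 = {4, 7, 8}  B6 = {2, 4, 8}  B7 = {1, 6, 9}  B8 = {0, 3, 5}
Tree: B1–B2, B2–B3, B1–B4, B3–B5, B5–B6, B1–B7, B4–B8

Vertex coverage: the bags together contain {0, 1, 2, 3, 4, 5, 6, 7, 8, 9}, the full vertex set. Edge coverage: each edge of G has both endpoints in at least one bag. Running intersection: for every vertex, the bags containing it form a connected subtree. All three properties hold, so this is a valid tree decomposition of width max|bag| − 1 = 2, and hence tw(G) ≤ 2.

Yes; width 2.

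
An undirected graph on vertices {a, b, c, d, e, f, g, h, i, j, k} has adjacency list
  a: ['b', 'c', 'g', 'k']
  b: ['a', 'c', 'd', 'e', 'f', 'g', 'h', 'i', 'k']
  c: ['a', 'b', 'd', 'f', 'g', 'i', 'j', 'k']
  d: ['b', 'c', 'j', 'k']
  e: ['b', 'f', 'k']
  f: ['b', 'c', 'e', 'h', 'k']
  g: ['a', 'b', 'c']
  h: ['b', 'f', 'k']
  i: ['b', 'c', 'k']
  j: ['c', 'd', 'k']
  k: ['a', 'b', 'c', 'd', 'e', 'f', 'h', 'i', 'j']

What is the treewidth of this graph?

3

A width-3 tree decomposition is:
Bags: B1 = {b, c, d, k}  B2 = {b, c, f, k}  B3 = {c, d, j, k}  B4 = {b, f, h, k}  B5 = {a, b, c, k}  B6 = {a, b, c, g}  B7 = {b, e, f, k}  B8 = {b, c, i, k}
Tree: B1–B2, B1–B3, B2–B4, B2–B5, B5–B6, B4–B7, B1–B8
Every bag has size at most 4, so the width is 4 − 1 = 3 and tw(G) ≤ 3. Conversely, {a, b, c, g} is a clique of size 4, and the vertices of any clique must share a bag in every tree decomposition; so some bag has ≥ 4 vertices and tw(G) ≥ 3. Hence tw(G) = 3 exactly.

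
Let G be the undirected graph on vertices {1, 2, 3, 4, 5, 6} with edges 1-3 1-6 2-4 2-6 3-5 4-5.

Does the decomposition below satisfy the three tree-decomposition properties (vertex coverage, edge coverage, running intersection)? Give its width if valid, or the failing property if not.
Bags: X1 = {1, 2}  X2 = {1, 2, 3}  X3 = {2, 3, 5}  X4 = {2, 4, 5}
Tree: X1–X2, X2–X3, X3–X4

A tree decomposition must satisfy three properties: every vertex lies in some bag; for every edge, both endpoints lie together in some bag; and for every vertex, the bags containing it form a connected subtree. Here vertex 6 appears in no bag, so the decomposition is invalid.

No — vertex 6 appears in no bag.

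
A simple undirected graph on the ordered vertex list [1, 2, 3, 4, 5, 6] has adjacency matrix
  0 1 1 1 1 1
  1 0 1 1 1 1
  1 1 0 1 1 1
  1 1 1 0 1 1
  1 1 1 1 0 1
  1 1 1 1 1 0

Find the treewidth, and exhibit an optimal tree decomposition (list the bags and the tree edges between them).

Treewidth 5.
Bags: B1 = {1, 2, 3, 4, 5, 6}
Tree: (single bag)

A single bag containing all 6 vertices is trivially a valid decomposition of width 5. Conversely, {1, 2, 3, 4, 5, 6} is a clique of size 6, and the vertices of any clique must share a bag in every tree decomposition; so some bag has ≥ 6 vertices and tw(G) ≥ 5. Combining the bounds, tw(G) = 5.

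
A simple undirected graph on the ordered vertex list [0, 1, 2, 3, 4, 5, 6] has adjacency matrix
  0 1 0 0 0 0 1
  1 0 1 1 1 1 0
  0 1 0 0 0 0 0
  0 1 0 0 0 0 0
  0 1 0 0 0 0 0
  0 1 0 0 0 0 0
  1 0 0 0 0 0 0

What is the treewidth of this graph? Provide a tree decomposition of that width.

Every bag has size at most 2, so the width is 2 − 1 = 1 and tw(G) ≤ 1. Since G has at least one edge (e.g. 1–5), it is not an edgeless graph, so tw(G) ≥ 1. The upper and lower bounds meet at 1, so that is the treewidth.

Treewidth 1.
One optimal decomposition is:
Bags: B1 = {1, 5}  B2 = {0, 1}  B3 = {1, 4}  B4 = {1, 2}  B5 = {0, 6}  B6 = {1, 3}
Tree: B1–B2, B2–B3, B3–B4, B2–B5, B2–B6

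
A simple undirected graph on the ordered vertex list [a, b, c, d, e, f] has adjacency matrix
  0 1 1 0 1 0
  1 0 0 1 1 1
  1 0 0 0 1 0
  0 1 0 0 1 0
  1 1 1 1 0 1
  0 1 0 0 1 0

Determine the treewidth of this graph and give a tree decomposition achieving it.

Every bag has size at most 3, so the width is 3 − 1 = 2 and tw(G) ≤ 2. Conversely, {a, c, e} is a clique of size 3, and the vertices of any clique must share a bag in every tree decomposition; so some bag has ≥ 3 vertices and tw(G) ≥ 2. Therefore the treewidth is 2.

Treewidth 2.
One such decomposition:
Bags: B1 = {b, d, e}  B2 = {b, e, f}  B3 = {a, b, e}  B4 = {a, c, e}
Tree: B1–B2, B1–B3, B3–B4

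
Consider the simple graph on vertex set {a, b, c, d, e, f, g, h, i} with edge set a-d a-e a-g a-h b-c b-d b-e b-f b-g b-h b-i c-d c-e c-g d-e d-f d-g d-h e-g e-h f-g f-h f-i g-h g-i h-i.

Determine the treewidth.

4

A width-4 tree decomposition is:
Bags: B1 = {b, d, e, g, h}  B2 = {a, d, e, g, h}  B3 = {b, d, f, g, h}  B4 = {b, f, g, h, i}  B5 = {b, c, d, e, g}
Tree: B1–B2, B1–B3, B3–B4, B1–B5
Every bag has size at most 5, so the width is 5 − 1 = 4 and tw(G) ≤ 4. Conversely, {a, d, e, g, h} is a clique of size 5, and the vertices of any clique must share a bag in every tree decomposition; so some bag has ≥ 5 vertices and tw(G) ≥ 4. Combining the bounds, tw(G) = 4.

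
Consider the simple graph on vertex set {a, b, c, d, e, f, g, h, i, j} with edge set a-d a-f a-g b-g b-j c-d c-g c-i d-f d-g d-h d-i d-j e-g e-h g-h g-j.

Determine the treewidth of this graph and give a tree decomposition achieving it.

Every bag has size at most 3, so the width is 3 − 1 = 2 and tw(G) ≤ 2. For the lower bound, the 3 vertices {d, g, j} are pairwise adjacent, and any tree decomposition puts a clique entirely inside one bag — forcing width ≥ 2. Hence tw(G) = 2 exactly.

Treewidth 2.
One optimal decomposition is:
Bags: B1 = {d, g, h}  B2 = {c, d, g}  B3 = {d, g, j}  B4 = {a, d, g}  B5 = {e, g, h}  B6 = {c, d, i}  B7 = {b, g, j}  B8 = {a, d, f}
Tree: B1–B2, B1–B3, B2–B4, B1–B5, B2–B6, B3–B7, B4–B8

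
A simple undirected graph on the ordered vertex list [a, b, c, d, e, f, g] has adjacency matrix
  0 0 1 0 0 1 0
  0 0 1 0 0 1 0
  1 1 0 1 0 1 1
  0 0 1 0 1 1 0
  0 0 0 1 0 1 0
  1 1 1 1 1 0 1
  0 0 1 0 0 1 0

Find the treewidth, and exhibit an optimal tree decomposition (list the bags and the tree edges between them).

Treewidth 2.
Bags: B1 = {c, f, g}  B2 = {c, d, f}  B3 = {b, c, f}  B4 = {a, c, f}  B5 = {d, e, f}
Tree: B1–B2, B2–B3, B2–B4, B2–B5

Each bag holds 3 vertices, so the decomposition has width 2, which upper-bounds the treewidth. For the lower bound, the 3 vertices {d, e, f} are pairwise adjacent, and any tree decomposition puts a clique entirely inside one bag — forcing width ≥ 2. Therefore the treewidth is 2.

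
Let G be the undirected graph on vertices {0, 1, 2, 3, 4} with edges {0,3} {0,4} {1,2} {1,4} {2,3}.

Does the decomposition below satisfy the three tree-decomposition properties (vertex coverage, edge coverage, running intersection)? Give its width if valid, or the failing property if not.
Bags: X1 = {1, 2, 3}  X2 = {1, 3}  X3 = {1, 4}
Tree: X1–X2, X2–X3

No — vertex 0 appears in no bag.

A tree decomposition must satisfy three properties: every vertex lies in some bag; for every edge, both endpoints lie together in some bag; and for every vertex, the bags containing it form a connected subtree. Here vertex 0 appears in no bag, so the decomposition is invalid.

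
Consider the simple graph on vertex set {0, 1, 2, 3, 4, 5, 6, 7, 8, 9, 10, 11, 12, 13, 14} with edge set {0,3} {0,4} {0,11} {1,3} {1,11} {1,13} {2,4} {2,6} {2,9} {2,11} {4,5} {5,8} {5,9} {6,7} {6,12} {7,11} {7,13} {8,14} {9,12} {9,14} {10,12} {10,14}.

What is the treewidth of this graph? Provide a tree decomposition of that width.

Every bag has size at most 4, so the width is 4 − 1 = 3 and tw(G) ≤ 3. For the lower bound: the 4 vertex sets {8,10,14}, {5}, {9}, {2,4,6,12} are disjoint, each induces a connected subgraph, and every pair is joined by at least one edge of G. Contracting each set to a single vertex therefore yields K_{4} as a minor, and since treewidth is minor-monotone, tw(G) ≥ tw(K_{4}) = 3. The upper and lower bounds meet at 3, so that is the treewidth.

Treewidth 3.
One such decomposition:
Bags: B1 = {5, 8, 10, 14}  B2 = {5, 9, 10, 14}  B3 = {5, 9, 10, 12}  B4 = {4, 5, 9, 12}  B5 = {2, 4, 9, 12}  B6 = {2, 4, 6, 12}  B7 = {0, 2, 4, 6}  B8 = {0, 2, 6, 11}  B9 = {0, 6, 7, 11}  B10 = {0, 3, 7, 11}  B11 = {1, 3, 7, 11}  B12 = {1, 3, 7, 13}
Tree: B1–B2, B2–B3, B3–B4, B4–B5, B5–B6, B6–B7, B7–B8, B8–B9, B9–B10, B10–B11, B11–B12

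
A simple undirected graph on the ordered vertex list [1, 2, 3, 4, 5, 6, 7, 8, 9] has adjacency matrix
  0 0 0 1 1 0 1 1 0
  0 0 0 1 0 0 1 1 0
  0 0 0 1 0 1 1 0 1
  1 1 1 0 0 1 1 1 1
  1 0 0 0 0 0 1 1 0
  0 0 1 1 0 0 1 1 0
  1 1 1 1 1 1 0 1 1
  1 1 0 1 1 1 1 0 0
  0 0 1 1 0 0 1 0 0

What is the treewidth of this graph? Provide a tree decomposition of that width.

Every bag has size at most 4, so the width is 4 − 1 = 3 and tw(G) ≤ 3. On the other hand G contains the 4-clique {1, 4, 7, 8}. A clique must lie in a single bag of any decomposition, so no decomposition can have width below 3. Therefore the treewidth is 3.

Treewidth 3.
Bags: B1 = {4, 6, 7, 8}  B2 = {3, 4, 6, 7}  B3 = {1, 4, 7, 8}  B4 = {3, 4, 7, 9}  B5 = {1, 5, 7, 8}  B6 = {2, 4, 7, 8}
Tree: B1–B2, B1–B3, B2–B4, B3–B5, B3–B6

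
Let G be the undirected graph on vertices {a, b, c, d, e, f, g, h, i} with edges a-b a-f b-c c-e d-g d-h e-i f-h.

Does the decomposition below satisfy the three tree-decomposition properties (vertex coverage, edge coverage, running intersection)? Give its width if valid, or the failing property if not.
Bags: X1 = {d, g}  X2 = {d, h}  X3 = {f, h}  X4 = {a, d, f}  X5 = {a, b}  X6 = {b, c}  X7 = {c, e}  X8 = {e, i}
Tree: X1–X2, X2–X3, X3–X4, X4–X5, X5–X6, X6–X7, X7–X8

A tree decomposition must satisfy three properties: every vertex lies in some bag; for every edge, both endpoints lie together in some bag; and for every vertex, the bags containing it form a connected subtree. Here bags containing vertex d are not connected in the tree, so the decomposition is invalid.

No — bags containing vertex d are not connected in the tree.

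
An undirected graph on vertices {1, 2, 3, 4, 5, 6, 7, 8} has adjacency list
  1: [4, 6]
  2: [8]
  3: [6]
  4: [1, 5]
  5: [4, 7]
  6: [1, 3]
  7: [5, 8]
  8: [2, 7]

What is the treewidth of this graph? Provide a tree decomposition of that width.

Each bag holds 2 vertices, so the decomposition has width 1, which upper-bounds the treewidth. G has an edge, so its treewidth is at least 1. Combining the bounds, tw(G) = 1.

Treewidth 1.
One such decomposition:
Bags: B1 = {3, 6}  B2 = {1, 6}  B3 = {1, 4}  B4 = {4, 5}  B5 = {5, 7}  B6 = {7, 8}  B7 = {2, 8}
Tree: B1–B2, B2–B3, B3–B4, B4–B5, B5–B6, B6–B7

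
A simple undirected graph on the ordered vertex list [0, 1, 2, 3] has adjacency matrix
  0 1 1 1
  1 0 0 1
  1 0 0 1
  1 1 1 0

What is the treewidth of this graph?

2

A width-2 tree decomposition is:
Bags: B1 = {0, 1, 3}  B2 = {0, 2, 3}
Tree: B1–B2
Every bag has size at most 3, so the width is 3 − 1 = 2 and tw(G) ≤ 2. For the lower bound, the 3 vertices {0, 1, 3} are pairwise adjacent, and any tree decomposition puts a clique entirely inside one bag — forcing width ≥ 2. Hence tw(G) = 2 exactly.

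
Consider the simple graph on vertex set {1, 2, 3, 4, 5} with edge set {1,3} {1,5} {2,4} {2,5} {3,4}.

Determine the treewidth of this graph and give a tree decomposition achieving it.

Every bag has size at most 3, so the width is 3 − 1 = 2 and tw(G) ≤ 2. The edges 4–3–1–5–2–4 form a cycle, so G is not a tree and its treewidth is at least 2. The upper and lower bounds meet at 2, so that is the treewidth.

Treewidth 2.
Bags: B1 = {1, 3, 4}  B2 = {1, 4, 5}  B3 = {2, 4, 5}
Tree: B1–B2, B2–B3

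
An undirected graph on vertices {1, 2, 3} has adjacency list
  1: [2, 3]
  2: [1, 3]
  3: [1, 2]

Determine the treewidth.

A width-2 tree decomposition is:
Bags: B1 = {1, 2, 3}
Tree: (single bag)
A single bag containing all 3 vertices is trivially a valid decomposition of width 2. For the lower bound, the 3 vertices {1, 2, 3} are pairwise adjacent, and any tree decomposition puts a clique entirely inside one bag — forcing width ≥ 2. The upper and lower bounds meet at 2, so that is the treewidth.

2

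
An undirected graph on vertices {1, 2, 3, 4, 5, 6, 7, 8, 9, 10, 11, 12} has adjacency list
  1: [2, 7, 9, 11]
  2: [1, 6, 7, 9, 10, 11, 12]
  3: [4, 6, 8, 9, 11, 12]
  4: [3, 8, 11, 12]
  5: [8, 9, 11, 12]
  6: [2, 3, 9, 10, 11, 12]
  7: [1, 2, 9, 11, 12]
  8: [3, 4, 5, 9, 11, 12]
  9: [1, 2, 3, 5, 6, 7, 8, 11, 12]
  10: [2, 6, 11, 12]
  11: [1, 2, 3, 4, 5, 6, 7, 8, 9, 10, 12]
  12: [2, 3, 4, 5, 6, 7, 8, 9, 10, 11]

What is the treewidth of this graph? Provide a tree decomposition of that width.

Treewidth 4.
One such decomposition:
Bags: B1 = {3, 6, 9, 11, 12}  B2 = {2, 6, 9, 11, 12}  B3 = {2, 7, 9, 11, 12}  B4 = {3, 8, 9, 11, 12}  B5 = {5, 8, 9, 11, 12}  B6 = {1, 2, 7, 9, 11}  B7 = {2, 6, 10, 11, 12}  B8 = {3, 4, 8, 11, 12}
Tree: B1–B2, B2–B3, B1–B4, B4–B5, B3–B6, B2–B7, B4–B8

The largest bag has 5 vertices, giving width 4; this decomposition certifies tw(G) ≤ 4. On the other hand G contains the 5-clique {1, 2, 7, 9, 11}. A clique must lie in a single bag of any decomposition, so no decomposition can have width below 4. Therefore the treewidth is 4.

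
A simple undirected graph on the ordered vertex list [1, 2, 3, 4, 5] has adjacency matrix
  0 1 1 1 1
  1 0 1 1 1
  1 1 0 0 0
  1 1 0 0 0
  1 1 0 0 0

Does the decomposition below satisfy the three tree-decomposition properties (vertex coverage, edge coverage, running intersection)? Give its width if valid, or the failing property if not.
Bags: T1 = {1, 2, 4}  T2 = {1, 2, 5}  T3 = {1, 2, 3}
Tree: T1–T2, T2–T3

Yes; width 2.

Vertex coverage: the bags together contain {1, 2, 3, 4, 5}, the full vertex set. Edge coverage: each edge of G has both endpoints in at least one bag. Running intersection: for every vertex, the bags containing it form a connected subtree. All three properties hold, so this is a valid tree decomposition of width max|bag| − 1 = 2, and hence tw(G) ≤ 2.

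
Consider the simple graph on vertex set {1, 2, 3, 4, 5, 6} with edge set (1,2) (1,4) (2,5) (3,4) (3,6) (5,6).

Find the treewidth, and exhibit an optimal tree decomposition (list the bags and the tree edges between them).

Treewidth 2.
Bags: B1 = {3, 5, 6}  B2 = {3, 4, 5}  B3 = {1, 4, 5}  B4 = {1, 2, 5}
Tree: B1–B2, B2–B3, B3–B4

Each bag holds 3 vertices, so the decomposition has width 2, which upper-bounds the treewidth. The edges 5–6–3–4–1–2–5 form a cycle, so G is not a tree and its treewidth is at least 2. Combining the bounds, tw(G) = 2.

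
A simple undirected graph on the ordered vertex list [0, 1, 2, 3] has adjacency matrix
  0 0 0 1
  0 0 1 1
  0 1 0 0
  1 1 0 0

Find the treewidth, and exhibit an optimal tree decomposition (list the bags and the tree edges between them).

Treewidth 1.
One such decomposition:
Bags: B1 = {1, 3}  B2 = {1, 2}  B3 = {0, 3}
Tree: B1–B2, B1–B3

Every bag has size at most 2, so the width is 2 − 1 = 1 and tw(G) ≤ 1. Since G has at least one edge (e.g. 3–1), it is not an edgeless graph, so tw(G) ≥ 1. Therefore the treewidth is 1.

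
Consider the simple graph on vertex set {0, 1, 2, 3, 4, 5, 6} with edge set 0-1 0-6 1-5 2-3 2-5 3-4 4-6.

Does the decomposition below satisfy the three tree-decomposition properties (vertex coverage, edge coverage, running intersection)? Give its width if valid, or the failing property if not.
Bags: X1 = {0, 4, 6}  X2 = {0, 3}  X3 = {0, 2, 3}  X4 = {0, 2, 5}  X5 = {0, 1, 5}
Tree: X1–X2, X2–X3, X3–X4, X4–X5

No — edge (4,3) lies in no bag.

A tree decomposition must satisfy three properties: every vertex lies in some bag; for every edge, both endpoints lie together in some bag; and for every vertex, the bags containing it form a connected subtree. Here edge (4,3) lies in no bag, so the decomposition is invalid.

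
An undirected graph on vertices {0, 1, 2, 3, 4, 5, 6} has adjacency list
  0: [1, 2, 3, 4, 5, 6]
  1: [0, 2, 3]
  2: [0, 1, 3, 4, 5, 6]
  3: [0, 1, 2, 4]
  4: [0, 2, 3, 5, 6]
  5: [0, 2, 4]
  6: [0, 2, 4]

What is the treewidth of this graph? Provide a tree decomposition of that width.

Treewidth 3.
Bags: B1 = {0, 2, 4, 5}  B2 = {0, 2, 3, 4}  B3 = {0, 2, 4, 6}  B4 = {0, 1, 2, 3}
Tree: B1–B2, B1–B3, B2–B4

Each bag holds 4 vertices, so the decomposition has width 3, which upper-bounds the treewidth. On the other hand G contains the 4-clique {0, 1, 2, 3}. A clique must lie in a single bag of any decomposition, so no decomposition can have width below 3. Hence tw(G) = 3 exactly.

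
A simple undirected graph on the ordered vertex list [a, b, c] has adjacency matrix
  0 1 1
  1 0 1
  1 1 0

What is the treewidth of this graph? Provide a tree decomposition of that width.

Treewidth 2.
One such decomposition:
Bags: B1 = {a, b, c}
Tree: (single bag)

With just one bag of size 3, the width is 3 − 1 = 2, so tw(G) ≤ 2. Conversely, {a, b, c} is a clique of size 3, and the vertices of any clique must share a bag in every tree decomposition; so some bag has ≥ 3 vertices and tw(G) ≥ 2. The upper and lower bounds meet at 2, so that is the treewidth.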